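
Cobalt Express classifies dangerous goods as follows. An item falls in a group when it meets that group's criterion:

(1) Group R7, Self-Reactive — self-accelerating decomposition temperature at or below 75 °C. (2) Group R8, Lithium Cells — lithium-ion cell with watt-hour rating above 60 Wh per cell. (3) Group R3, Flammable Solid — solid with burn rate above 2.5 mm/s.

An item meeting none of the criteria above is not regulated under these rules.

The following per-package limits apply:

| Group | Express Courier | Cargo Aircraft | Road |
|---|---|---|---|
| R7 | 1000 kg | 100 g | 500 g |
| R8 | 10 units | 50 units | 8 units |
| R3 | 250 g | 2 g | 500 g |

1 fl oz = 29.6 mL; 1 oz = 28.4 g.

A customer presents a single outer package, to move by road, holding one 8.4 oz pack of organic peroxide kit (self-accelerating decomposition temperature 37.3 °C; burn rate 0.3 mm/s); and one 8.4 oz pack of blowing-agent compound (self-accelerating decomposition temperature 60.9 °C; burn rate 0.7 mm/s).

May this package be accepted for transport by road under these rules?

Yes

Self-accelerating decomposition temperature 37.3 °C meets the Group R7 criterion (Self-Reactive), so the organic peroxide kit is Group R7.
With self-accelerating decomposition temperature 60.9 °C (≤ 75 °C), the blowing-agent compound falls in Group R7.
Group R7 net quantity: (one 8.4 oz pack = 238.56 g) + (one 8.4 oz pack = 238.56 g) = 477.12 g.
477.12 g is within the road limit of 500 g for Group R7.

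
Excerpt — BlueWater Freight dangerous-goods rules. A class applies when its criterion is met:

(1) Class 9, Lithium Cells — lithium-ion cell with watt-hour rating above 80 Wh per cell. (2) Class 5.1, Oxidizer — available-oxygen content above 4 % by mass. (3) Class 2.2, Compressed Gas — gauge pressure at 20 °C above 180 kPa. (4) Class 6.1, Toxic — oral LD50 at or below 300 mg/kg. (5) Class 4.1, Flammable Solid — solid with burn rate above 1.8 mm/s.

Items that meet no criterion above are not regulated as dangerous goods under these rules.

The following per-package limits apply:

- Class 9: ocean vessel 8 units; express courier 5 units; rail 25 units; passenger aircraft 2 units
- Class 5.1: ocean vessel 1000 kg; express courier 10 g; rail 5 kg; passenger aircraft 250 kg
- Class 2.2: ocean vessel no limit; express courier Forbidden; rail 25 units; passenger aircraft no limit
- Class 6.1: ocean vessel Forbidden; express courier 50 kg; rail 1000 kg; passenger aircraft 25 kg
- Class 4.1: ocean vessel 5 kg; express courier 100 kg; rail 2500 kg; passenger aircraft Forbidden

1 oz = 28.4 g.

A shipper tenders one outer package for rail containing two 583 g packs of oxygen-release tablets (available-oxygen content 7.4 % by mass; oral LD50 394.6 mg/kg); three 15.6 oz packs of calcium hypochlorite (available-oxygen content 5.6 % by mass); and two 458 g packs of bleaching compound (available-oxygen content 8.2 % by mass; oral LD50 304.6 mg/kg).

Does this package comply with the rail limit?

Oxygen-release tablets: available-oxygen content 7.4 % by mass > 4 % by mass → Class 5.1 (Oxidizer).
The calcium hypochlorite has available-oxygen content 5.6 % by mass, which is > 4 % by mass, so it is Class 5.1 (Oxidizer).
With available-oxygen content 8.2 % by mass (> 4 % by mass), the bleaching compound falls in Class 5.1.
Class 5.1 net quantity: (two 583 g packs = 1.166 kg) + (three 15.6 oz packs = 1329.12 g) + (two 458 g packs = 916 g) = 3411.12 g.
3411.12 g is within the rail limit of 5 kg for Class 5.1.

Yes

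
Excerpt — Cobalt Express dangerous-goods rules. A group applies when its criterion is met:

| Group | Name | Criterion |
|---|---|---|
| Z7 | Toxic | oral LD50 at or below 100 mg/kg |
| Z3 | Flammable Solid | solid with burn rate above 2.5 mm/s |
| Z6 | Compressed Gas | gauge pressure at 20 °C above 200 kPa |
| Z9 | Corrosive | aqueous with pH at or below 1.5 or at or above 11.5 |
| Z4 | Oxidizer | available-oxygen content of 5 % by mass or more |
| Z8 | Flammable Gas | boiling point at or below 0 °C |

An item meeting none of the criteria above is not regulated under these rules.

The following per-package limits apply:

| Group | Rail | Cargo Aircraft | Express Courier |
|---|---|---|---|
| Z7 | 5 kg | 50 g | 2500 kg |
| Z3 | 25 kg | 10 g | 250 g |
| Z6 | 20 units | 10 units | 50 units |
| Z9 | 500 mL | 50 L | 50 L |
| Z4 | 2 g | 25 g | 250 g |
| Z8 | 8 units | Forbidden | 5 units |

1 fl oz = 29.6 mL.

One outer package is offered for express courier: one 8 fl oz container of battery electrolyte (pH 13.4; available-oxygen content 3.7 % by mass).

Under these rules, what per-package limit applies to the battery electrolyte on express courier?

Battery electrolyte: pH 13.4 ≥ 11.5 → Group Z9 (Corrosive).
The express courier limit for Group Z9 is 50 L.

50 L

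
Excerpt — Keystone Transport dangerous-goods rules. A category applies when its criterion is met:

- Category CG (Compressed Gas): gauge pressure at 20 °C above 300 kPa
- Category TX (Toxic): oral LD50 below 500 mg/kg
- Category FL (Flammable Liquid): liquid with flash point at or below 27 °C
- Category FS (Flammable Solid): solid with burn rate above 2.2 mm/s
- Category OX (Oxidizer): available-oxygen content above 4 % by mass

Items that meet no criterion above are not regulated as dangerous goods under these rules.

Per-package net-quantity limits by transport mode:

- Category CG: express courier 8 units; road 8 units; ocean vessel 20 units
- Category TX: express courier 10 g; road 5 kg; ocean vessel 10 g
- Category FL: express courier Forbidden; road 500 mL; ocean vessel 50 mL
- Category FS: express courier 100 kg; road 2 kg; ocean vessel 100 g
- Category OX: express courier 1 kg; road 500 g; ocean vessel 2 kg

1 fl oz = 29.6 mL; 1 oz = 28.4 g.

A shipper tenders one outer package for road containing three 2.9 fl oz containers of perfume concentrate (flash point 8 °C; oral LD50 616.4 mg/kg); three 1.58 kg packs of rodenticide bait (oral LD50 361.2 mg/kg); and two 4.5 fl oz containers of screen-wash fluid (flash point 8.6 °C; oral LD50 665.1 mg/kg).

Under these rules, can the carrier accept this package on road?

No

The perfume concentrate has flash point 8 °C, which is ≤ 27 °C, so it is Category FL (Flammable Liquid).
The rodenticide bait has oral LD50 361.2 mg/kg, which is < 500 mg/kg, so it is Category TX (Toxic).
The screen-wash fluid has flash point 8.6 °C, which is ≤ 27 °C, so it is Category FL (Flammable Liquid).
Total Category FL: (three 2.9 fl oz containers = 257.52 mL) + (two 4.5 fl oz containers = 266.4 mL) = 523.92 mL.
That exceeds the Category FL road limit of 500 mL.
Category TX quantity: three 1.58 kg packs = 4.74 kg.
That is within the Category TX road limit of 5 kg.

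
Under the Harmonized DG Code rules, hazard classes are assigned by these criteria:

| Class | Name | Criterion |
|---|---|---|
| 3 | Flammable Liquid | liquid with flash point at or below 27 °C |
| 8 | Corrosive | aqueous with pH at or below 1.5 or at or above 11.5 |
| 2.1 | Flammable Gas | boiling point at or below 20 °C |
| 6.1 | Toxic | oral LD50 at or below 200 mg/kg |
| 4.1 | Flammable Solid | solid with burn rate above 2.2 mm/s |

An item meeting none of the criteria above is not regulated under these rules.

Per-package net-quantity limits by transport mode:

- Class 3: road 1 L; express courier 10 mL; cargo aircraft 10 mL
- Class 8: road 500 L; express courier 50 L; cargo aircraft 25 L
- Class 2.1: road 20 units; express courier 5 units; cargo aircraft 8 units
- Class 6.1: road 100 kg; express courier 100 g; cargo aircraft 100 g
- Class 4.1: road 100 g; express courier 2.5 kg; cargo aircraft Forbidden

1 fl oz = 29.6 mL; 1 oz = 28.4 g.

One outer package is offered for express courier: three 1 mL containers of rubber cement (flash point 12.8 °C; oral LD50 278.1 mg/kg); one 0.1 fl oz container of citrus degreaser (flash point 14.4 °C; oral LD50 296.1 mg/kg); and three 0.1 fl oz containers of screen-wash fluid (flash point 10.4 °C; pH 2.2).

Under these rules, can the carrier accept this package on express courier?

No

The rubber cement has flash point 12.8 °C, which is ≤ 27 °C, so it is Class 3 (Flammable Liquid).
Citrus degreaser: flash point 14.4 °C ≤ 27 °C → Class 3 (Flammable Liquid).
Screen-wash fluid: flash point 10.4 °C ≤ 27 °C → Class 3 (Flammable Liquid).
Total Class 3: (three 1 mL containers = 3 mL) + (one 0.1 fl oz container = 2.96 mL) + (three 0.1 fl oz containers = 8.88 mL) = 14.84 mL.
14.84 mL > 10 mL (express courier limit, Class 3) — over the limit.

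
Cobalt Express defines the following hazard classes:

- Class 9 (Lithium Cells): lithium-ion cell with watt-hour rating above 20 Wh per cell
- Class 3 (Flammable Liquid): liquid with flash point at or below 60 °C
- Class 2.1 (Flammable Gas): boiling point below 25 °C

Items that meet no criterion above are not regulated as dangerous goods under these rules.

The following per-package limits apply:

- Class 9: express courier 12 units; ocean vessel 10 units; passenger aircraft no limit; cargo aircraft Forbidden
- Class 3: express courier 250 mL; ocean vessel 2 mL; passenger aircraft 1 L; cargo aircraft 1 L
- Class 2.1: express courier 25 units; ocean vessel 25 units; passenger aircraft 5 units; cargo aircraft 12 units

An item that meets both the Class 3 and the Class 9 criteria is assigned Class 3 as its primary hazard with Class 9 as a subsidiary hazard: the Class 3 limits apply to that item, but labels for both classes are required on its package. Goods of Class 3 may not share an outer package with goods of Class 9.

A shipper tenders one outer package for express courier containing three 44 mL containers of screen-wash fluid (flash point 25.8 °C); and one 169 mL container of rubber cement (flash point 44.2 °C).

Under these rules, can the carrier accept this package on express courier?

No

Flash point 25.8 °C meets the Class 3 criterion (Flammable Liquid), so the screen-wash fluid is Class 3.
Flash point 44.2 °C meets the Class 3 criterion (Flammable Liquid), so the rubber cement is Class 3.
Class 3 net quantity: (three 44 mL containers = 132 mL) + 169 mL = 301 mL.
301 mL > 250 mL (express courier limit, Class 3) — over the limit.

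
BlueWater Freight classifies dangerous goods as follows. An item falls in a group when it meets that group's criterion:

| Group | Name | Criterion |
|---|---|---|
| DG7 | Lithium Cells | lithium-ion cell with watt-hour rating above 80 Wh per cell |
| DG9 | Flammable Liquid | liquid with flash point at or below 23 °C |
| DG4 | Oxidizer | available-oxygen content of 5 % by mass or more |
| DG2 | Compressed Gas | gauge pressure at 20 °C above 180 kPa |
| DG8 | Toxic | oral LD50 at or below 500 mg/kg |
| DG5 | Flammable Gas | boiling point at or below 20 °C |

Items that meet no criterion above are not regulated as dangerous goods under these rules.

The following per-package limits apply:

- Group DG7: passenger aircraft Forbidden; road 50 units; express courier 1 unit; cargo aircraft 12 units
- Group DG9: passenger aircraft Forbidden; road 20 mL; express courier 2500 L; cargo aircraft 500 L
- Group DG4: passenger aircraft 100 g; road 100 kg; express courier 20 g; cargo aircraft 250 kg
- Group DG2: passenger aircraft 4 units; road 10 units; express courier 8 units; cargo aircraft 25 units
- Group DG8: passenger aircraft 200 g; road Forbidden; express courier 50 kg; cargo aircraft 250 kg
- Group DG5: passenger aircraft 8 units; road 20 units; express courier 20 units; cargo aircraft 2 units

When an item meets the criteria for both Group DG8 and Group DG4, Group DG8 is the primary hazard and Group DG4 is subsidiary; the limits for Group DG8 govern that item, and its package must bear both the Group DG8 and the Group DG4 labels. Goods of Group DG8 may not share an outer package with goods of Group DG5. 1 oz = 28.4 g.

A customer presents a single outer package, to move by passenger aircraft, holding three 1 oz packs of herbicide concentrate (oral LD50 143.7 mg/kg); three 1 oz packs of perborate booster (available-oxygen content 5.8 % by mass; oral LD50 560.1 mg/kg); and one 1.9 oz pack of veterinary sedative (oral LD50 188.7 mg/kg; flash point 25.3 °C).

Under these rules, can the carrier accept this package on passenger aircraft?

Oral LD50 143.7 mg/kg meets the Group DG8 criterion (Toxic), so the herbicide concentrate is Group DG8.
The perborate booster has available-oxygen content 5.8 % by mass, which is ≥ 5 % by mass, so it is Group DG4 (Oxidizer).
Oral LD50 188.7 mg/kg meets the Group DG8 criterion (Toxic), so the veterinary sedative is Group DG8.
Total Group DG8: (three 1 oz packs = 85.2 g) + (one 1.9 oz pack = 53.96 g) = 139.16 g.
That is within the Group DG8 passenger aircraft limit of 200 g.
Group DG4 quantity: three 1 oz packs = 85.2 g.
85.2 g ≤ 100 g (passenger aircraft limit, Group DG4) — within limit.
The segregation rule (Group DG8 with Group DG5) does not apply to Group DG8 with Group DG4.
Every hazard group is within its passenger aircraft limit and no segregation rule is violated.

Yes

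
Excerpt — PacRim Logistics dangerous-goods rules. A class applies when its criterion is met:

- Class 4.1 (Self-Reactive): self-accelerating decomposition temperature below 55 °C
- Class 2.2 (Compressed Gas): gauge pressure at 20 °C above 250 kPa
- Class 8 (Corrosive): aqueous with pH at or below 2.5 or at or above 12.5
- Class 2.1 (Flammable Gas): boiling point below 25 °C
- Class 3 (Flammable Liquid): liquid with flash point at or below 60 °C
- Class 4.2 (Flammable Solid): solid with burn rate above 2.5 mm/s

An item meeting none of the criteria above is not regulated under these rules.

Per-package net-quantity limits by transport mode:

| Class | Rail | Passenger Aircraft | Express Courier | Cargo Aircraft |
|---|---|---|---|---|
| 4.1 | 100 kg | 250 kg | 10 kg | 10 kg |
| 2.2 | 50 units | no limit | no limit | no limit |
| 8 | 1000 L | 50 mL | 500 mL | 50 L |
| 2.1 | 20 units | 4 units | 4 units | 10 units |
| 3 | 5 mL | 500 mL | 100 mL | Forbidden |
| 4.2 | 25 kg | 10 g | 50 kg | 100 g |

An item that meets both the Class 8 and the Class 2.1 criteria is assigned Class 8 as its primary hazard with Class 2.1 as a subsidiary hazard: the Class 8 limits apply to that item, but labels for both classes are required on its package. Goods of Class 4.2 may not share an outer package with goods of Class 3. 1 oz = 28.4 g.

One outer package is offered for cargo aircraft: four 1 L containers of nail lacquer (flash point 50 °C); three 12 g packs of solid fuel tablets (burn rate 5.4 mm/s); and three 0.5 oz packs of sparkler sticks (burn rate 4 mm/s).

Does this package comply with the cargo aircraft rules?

No

With flash point 50 °C (≤ 60 °C), the nail lacquer falls in Class 3.
Burn rate 5.4 mm/s meets the Class 4.2 criterion (Flammable Solid), so the solid fuel tablets are Class 4.2.
Burn rate 4 mm/s meets the Class 4.2 criterion (Flammable Solid), so the sparkler sticks are Class 4.2.
Class 4.2 net quantity: (three 12 g packs = 36 g) + (three 0.5 oz packs = 42.6 g) = 78.6 g.
78.6 g is within the cargo aircraft limit of 100 g for Class 4.2.
Class 3 quantity: four 1 L containers = 4 L.
Class 3 is Forbidden by cargo aircraft.
Class 4.2 and Class 3 may not share an outer package.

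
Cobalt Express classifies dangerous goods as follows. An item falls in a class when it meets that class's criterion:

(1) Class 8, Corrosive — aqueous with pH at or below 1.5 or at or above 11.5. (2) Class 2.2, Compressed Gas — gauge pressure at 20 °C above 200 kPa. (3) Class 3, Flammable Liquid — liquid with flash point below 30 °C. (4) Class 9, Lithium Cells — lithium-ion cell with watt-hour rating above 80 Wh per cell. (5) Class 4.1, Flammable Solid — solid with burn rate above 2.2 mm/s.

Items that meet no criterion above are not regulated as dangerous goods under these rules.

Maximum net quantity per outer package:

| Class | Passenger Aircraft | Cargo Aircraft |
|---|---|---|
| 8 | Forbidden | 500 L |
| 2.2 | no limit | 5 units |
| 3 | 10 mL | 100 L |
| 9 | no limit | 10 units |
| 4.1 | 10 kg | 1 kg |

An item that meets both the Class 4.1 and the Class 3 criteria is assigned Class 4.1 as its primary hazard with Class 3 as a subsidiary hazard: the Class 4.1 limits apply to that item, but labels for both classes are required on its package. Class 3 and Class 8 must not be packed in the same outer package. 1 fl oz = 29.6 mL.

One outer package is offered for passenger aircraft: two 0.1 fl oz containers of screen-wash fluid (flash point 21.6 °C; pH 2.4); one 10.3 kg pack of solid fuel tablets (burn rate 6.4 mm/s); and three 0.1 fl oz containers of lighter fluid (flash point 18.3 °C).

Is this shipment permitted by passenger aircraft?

Screen-wash fluid: flash point 21.6 °C < 30 °C → Class 3 (Flammable Liquid).
Burn rate 6.4 mm/s meets the Class 4.1 criterion (Flammable Solid), so the solid fuel tablets are Class 4.1.
Flash point 18.3 °C meets the Class 3 criterion (Flammable Liquid), so the lighter fluid is Class 3.
Class 3 net quantity: (two 0.1 fl oz containers = 5.92 mL) + (three 0.1 fl oz containers = 8.88 mL) = 14.8 mL.
14.8 mL > 10 mL (passenger aircraft limit, Class 3) — over the limit.
Class 4.1 quantity: 10.3 kg.
10.3 kg exceeds the passenger aircraft limit of 10 kg for Class 4.1.
The segregation rule (Class 3 with Class 8) does not apply to Class 3 with Class 4.1.

No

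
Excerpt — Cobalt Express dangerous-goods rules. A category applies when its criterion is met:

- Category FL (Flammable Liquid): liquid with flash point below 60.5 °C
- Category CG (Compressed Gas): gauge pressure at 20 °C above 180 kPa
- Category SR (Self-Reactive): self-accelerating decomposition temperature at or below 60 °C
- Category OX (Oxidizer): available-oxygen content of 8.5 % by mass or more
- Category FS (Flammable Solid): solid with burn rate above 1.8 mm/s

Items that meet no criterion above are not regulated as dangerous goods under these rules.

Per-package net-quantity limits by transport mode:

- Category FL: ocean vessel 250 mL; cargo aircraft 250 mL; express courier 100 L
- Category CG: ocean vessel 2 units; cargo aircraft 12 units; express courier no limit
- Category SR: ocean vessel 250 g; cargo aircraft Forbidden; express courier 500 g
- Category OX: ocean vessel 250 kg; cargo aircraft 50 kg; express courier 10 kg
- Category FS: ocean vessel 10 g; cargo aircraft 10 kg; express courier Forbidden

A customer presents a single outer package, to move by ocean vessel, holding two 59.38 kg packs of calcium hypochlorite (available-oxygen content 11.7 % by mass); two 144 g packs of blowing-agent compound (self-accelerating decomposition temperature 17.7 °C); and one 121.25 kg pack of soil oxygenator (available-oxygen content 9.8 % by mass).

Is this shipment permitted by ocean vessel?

No

The calcium hypochlorite has available-oxygen content 11.7 % by mass, which is ≥ 8.5 % by mass, so it is Category OX (Oxidizer).
Self-accelerating decomposition temperature 17.7 °C meets the Category SR criterion (Self-Reactive), so the blowing-agent compound is Category SR.
Soil oxygenator: available-oxygen content 9.8 % by mass ≥ 8.5 % by mass → Category OX (Oxidizer).
Category OX net quantity: (two 59.38 kg packs = 118.76 kg) + 121.25 kg = 240.01 kg.
240.01 kg ≤ 250 kg (ocean vessel limit, Category OX) — within limit.
Category SR quantity: two 144 g packs = 288 g.
That exceeds the Category SR ocean vessel limit of 250 g.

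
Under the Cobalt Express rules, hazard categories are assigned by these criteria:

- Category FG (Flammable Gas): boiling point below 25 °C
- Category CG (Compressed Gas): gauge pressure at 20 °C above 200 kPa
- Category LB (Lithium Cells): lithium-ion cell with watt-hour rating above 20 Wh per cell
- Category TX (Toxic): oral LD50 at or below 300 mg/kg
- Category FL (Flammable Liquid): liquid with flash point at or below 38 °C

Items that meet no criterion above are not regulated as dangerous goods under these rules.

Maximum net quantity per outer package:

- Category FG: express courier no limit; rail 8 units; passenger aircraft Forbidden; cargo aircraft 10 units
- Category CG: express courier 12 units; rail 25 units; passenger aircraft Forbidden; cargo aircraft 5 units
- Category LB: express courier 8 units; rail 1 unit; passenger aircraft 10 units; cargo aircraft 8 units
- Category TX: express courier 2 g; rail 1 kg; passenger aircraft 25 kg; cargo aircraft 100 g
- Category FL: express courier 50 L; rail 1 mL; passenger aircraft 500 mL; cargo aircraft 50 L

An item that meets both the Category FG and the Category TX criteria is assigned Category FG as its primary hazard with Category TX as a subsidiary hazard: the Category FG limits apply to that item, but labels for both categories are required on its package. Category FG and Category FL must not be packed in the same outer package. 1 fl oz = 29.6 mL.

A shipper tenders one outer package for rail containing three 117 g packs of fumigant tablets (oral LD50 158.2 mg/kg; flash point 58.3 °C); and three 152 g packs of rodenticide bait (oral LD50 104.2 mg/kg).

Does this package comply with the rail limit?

Oral LD50 158.2 mg/kg meets the Category TX criterion (Toxic), so the fumigant tablets are Category TX.
With oral LD50 104.2 mg/kg (≤ 300 mg/kg), the rodenticide bait falls in Category TX.
Total Category TX: (three 117 g packs = 351 g) + (three 152 g packs = 456 g) = 807 g.
807 g ≤ 1 kg (rail limit, Category TX) — within limit.

Yes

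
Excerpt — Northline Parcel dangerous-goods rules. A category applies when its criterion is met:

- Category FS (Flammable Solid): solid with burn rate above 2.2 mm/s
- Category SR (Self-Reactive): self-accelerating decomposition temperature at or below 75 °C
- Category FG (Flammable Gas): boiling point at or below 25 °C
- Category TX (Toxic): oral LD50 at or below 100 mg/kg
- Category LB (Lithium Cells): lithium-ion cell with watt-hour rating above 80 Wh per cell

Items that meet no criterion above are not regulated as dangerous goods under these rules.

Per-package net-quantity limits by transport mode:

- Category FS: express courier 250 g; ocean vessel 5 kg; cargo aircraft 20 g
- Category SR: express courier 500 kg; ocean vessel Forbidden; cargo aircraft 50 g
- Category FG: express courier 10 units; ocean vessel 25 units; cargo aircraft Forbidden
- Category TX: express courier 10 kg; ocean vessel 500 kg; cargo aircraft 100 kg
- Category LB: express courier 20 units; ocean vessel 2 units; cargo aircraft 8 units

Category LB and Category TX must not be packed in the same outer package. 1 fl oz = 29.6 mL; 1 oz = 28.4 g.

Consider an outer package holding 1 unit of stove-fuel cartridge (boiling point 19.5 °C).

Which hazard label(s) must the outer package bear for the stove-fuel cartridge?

Boiling point 19.5 °C meets the Category FG criterion (Flammable Gas), so the stove-fuel cartridge is Category FG.
Only the Category FG label is required.

Category FG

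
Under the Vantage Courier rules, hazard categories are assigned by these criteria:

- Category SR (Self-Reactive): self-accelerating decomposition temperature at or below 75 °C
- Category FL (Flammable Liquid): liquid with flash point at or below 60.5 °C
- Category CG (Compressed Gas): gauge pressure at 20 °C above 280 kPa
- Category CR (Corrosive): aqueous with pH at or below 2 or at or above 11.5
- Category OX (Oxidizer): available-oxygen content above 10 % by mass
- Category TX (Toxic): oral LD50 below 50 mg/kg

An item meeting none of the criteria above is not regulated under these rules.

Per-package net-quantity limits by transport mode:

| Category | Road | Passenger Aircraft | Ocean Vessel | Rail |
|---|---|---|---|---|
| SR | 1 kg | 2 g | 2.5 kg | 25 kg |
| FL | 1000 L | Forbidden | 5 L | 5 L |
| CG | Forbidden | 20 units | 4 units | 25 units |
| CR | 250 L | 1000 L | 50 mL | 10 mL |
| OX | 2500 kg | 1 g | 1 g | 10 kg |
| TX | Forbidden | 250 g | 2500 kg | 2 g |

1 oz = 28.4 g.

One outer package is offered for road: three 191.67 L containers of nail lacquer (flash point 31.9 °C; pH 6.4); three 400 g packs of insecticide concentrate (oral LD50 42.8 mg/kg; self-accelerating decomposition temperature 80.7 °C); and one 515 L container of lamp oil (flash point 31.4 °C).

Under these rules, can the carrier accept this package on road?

No

The nail lacquer has flash point 31.9 °C, which is ≤ 60.5 °C, so it is Category FL (Flammable Liquid).
Insecticide concentrate: oral LD50 42.8 mg/kg < 50 mg/kg → Category TX (Toxic).
Flash point 31.4 °C meets the Category FL criterion (Flammable Liquid), so the lamp oil is Category FL.
Category FL net quantity: (three 191.67 L containers = 575.01 L) + 515 L = 1090.01 L.
1090.01 L > 1000 L (road limit, Category FL) — over the limit.
Category TX quantity: three 400 g packs = 1.2 kg.
Category TX is Forbidden by road.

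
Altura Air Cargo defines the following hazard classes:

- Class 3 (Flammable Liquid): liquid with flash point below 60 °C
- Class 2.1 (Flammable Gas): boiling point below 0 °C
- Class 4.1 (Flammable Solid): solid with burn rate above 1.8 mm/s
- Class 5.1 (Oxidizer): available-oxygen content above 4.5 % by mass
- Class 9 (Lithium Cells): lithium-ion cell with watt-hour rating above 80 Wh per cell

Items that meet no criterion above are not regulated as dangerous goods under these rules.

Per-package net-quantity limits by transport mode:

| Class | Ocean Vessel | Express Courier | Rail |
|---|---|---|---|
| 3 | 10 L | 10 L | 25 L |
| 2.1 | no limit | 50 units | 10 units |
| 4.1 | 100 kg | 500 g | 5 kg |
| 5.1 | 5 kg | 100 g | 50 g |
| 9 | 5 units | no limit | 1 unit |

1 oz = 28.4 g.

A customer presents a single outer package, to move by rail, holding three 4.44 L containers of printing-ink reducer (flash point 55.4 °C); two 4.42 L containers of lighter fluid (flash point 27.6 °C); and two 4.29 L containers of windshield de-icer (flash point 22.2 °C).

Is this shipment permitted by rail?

No

The printing-ink reducer has flash point 55.4 °C, which is < 60 °C, so it is Class 3 (Flammable Liquid).
The lighter fluid has flash point 27.6 °C, which is < 60 °C, so it is Class 3 (Flammable Liquid).
Windshield de-icer: flash point 22.2 °C < 60 °C → Class 3 (Flammable Liquid).
Total Class 3: (three 4.44 L containers = 13.32 L) + (two 4.42 L containers = 8.84 L) + (two 4.29 L containers = 8.58 L) = 30.74 L.
That exceeds the Class 3 rail limit of 25 L.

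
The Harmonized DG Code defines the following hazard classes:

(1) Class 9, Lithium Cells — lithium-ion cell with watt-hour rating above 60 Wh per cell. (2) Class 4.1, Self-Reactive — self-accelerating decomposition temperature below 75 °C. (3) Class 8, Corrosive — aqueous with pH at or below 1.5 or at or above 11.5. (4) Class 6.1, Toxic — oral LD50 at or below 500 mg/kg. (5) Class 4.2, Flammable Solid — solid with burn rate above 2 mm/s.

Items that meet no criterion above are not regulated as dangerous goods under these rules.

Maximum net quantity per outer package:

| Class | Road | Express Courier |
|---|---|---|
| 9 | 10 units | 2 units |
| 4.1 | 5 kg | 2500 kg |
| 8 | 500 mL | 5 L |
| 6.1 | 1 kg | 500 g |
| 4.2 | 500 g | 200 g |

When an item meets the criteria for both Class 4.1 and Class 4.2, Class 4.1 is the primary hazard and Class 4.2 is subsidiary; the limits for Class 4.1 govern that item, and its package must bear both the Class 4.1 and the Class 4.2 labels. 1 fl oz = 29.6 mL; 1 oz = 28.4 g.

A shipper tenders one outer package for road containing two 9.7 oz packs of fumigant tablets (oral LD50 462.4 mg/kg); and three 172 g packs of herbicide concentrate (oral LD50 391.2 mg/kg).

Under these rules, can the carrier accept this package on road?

With oral LD50 462.4 mg/kg (≤ 500 mg/kg), the fumigant tablets fall in Class 6.1.
The herbicide concentrate has oral LD50 391.2 mg/kg, which is ≤ 500 mg/kg, so it is Class 6.1 (Toxic).
Total Class 6.1: (two 9.7 oz packs = 550.96 g) + (three 172 g packs = 516 g) = 1066.96 g.
That exceeds the Class 6.1 road limit of 1 kg.

No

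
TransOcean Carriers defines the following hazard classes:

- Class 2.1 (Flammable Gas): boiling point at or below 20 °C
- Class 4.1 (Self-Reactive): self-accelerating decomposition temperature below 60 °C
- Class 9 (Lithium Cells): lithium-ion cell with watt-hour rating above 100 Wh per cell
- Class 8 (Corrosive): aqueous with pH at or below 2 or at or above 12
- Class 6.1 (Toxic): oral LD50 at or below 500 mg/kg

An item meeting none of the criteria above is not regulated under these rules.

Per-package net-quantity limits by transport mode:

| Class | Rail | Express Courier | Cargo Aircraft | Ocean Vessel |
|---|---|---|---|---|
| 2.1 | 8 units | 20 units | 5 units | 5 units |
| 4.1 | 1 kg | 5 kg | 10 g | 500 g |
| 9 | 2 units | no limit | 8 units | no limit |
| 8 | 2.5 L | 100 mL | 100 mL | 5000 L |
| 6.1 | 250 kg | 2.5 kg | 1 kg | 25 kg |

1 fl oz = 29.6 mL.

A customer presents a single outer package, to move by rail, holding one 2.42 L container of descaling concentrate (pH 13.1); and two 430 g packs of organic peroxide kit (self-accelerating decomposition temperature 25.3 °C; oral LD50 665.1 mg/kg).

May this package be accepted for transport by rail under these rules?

Yes

The descaling concentrate has pH 13.1, which is ≥ 12, so it is Class 8 (Corrosive).
With self-accelerating decomposition temperature 25.3 °C (< 60 °C), the organic peroxide kit falls in Class 4.1.
Class 4.1 quantity: two 430 g packs = 860 g.
860 g is within the rail limit of 1 kg for Class 4.1.
Class 8 quantity: 2.42 L.
2.42 L is within the rail limit of 2.5 L for Class 8.
Every hazard class is within its rail limit and no segregation rule is violated.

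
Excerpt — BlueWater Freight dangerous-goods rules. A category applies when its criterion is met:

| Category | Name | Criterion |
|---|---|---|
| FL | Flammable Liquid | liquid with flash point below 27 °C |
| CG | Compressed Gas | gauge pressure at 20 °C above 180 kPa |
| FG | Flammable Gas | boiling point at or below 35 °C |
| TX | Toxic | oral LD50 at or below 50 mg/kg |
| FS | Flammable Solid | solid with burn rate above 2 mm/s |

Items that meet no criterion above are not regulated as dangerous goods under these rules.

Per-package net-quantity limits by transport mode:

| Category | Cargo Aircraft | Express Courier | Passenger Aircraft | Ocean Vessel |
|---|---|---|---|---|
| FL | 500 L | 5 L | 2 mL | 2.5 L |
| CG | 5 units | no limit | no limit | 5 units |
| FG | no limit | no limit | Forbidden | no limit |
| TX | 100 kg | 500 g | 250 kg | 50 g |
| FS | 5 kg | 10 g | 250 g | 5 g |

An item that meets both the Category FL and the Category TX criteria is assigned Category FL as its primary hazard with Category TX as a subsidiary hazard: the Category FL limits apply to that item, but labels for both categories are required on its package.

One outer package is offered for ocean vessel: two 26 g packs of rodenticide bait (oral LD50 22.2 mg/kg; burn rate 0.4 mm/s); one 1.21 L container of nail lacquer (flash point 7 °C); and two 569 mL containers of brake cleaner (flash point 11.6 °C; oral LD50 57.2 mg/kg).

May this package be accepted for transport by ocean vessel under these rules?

With oral LD50 22.2 mg/kg (≤ 50 mg/kg), the rodenticide bait falls in Category TX.
With flash point 7 °C (< 27 °C), the nail lacquer falls in Category FL.
The brake cleaner has flash point 11.6 °C, which is < 27 °C, so it is Category FL (Flammable Liquid).
Category FL net quantity: 1.21 L + (two 569 mL containers = 1.138 L) = 2.348 L.
That is within the Category FL ocean vessel limit of 2.5 L.
Category TX quantity: two 26 g packs = 52 g.
52 g exceeds the ocean vessel limit of 50 g for Category TX.

No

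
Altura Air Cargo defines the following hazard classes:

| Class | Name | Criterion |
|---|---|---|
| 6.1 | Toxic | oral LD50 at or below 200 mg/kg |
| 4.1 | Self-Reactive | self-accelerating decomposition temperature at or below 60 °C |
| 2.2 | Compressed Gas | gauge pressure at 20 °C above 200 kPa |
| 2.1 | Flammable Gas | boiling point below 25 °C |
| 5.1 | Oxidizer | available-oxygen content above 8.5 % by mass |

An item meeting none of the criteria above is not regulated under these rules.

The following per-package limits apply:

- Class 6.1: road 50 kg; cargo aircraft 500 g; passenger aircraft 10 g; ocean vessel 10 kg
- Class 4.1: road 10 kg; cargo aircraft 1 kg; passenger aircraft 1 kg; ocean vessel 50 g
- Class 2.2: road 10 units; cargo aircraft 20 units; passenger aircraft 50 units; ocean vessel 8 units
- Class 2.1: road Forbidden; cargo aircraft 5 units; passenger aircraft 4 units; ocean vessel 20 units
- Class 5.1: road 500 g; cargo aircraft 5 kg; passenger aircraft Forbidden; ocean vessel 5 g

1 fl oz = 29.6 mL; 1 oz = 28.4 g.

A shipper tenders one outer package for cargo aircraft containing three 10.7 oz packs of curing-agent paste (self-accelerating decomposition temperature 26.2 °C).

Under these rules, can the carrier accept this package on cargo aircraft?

Yes

With self-accelerating decomposition temperature 26.2 °C (≤ 60 °C), the curing-agent paste falls in Class 4.1.
Class 4.1 quantity: three 10.7 oz packs = 911.64 g.
911.64 g is within the cargo aircraft limit of 1 kg for Class 4.1.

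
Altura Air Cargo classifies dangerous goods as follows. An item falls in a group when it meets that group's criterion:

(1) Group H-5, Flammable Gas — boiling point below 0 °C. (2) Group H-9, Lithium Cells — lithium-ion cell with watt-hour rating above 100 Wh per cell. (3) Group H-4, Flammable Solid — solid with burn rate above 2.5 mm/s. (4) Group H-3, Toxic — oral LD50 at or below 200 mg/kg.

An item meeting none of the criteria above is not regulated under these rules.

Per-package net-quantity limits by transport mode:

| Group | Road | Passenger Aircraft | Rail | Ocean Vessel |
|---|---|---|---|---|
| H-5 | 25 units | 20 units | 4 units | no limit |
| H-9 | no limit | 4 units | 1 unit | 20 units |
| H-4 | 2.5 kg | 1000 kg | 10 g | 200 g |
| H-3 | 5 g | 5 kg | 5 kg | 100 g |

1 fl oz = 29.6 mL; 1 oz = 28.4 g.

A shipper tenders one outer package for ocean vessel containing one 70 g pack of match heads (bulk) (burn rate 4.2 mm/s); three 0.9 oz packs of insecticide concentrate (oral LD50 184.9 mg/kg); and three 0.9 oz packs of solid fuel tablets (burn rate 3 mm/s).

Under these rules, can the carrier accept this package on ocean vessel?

Yes

Burn rate 4.2 mm/s meets the Group H-4 criterion (Flammable Solid), so the match heads (bulk) are Group H-4.
With oral LD50 184.9 mg/kg (≤ 200 mg/kg), the insecticide concentrate falls in Group H-3.
Solid fuel tablets: burn rate 3 mm/s > 2.5 mm/s → Group H-4 (Flammable Solid).
Group H-4 net quantity: 70 g + (three 0.9 oz packs = 76.68 g) = 146.68 g.
146.68 g is within the ocean vessel limit of 200 g for Group H-4.
Group H-3 quantity: three 0.9 oz packs = 76.68 g.
76.68 g is within the ocean vessel limit of 100 g for Group H-3.
Every hazard group is within its ocean vessel limit and no segregation rule is violated.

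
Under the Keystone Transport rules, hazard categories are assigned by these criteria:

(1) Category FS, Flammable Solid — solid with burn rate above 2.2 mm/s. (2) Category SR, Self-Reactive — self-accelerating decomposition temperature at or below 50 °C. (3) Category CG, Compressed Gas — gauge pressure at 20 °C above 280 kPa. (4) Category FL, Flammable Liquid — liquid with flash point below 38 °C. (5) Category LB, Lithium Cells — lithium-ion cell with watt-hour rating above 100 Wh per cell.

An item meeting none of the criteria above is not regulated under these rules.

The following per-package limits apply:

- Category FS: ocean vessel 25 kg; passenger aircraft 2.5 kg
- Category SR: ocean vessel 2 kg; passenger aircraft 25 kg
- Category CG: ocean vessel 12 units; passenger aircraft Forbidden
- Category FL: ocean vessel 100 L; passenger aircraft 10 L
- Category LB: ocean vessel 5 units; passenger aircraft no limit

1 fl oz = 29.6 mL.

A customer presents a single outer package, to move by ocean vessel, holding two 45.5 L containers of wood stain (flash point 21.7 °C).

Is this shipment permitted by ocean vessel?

Yes

Wood stain: flash point 21.7 °C < 38 °C → Category FL (Flammable Liquid).
Category FL quantity: two 45.5 L containers = 91 L.
That is within the Category FL ocean vessel limit of 100 L.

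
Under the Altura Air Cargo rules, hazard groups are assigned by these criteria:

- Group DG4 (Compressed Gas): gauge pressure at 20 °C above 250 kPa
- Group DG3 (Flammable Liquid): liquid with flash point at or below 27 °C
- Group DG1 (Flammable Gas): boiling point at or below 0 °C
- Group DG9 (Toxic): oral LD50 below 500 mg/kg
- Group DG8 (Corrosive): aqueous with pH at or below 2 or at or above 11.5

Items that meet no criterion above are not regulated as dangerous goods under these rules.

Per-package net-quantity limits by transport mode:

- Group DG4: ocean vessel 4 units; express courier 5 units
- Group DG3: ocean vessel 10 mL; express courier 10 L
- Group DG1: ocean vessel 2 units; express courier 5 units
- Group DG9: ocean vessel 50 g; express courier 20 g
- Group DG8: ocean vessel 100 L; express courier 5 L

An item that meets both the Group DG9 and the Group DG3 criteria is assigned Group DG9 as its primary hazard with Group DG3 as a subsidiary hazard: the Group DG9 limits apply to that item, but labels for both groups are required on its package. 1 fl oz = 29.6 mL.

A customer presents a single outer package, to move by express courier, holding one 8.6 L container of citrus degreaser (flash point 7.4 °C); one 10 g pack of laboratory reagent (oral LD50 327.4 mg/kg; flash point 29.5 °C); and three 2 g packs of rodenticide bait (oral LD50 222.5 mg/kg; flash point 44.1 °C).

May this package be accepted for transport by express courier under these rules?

Yes

Citrus degreaser: flash point 7.4 °C ≤ 27 °C → Group DG3 (Flammable Liquid).
With oral LD50 327.4 mg/kg (< 500 mg/kg), the laboratory reagent falls in Group DG9.
The rodenticide bait has oral LD50 222.5 mg/kg, which is < 500 mg/kg, so it is Group DG9 (Toxic).
Group DG9 net quantity: 10 g + (three 2 g packs = 6 g) = 16 g.
That is within the Group DG9 express courier limit of 20 g.
Group DG3 quantity: 8.6 L.
That is within the Group DG3 express courier limit of 10 L.
Every hazard group is within its express courier limit and no segregation rule is violated.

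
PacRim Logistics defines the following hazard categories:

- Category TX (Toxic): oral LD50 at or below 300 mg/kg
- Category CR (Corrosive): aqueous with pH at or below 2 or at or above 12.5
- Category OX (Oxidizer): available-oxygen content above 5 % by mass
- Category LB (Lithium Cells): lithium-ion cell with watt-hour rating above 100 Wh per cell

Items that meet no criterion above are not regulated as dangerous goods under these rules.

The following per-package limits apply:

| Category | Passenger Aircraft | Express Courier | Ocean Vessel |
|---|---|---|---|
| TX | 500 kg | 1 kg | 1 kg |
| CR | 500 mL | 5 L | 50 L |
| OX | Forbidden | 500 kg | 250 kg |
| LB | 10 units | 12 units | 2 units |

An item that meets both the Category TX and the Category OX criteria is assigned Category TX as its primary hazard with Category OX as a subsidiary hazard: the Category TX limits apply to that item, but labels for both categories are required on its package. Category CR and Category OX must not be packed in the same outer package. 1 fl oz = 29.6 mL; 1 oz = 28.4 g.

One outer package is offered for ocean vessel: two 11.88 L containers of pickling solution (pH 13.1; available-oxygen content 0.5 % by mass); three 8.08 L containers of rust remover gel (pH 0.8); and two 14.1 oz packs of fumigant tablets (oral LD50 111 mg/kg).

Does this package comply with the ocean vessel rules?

Yes

The pickling solution has pH 13.1, which is ≥ 12.5, so it is Category CR (Corrosive).
Rust remover gel: pH 0.8 ≤ 2 → Category CR (Corrosive).
The fumigant tablets have oral LD50 111 mg/kg, which is ≤ 300 mg/kg, so they are Category TX (Toxic).
Category CR net quantity: (two 11.88 L containers = 23.76 L) + (three 8.08 L containers = 24.24 L) = 48 L.
48 L ≤ 50 L (ocean vessel limit, Category CR) — within limit.
Category TX quantity: two 14.1 oz packs = 800.88 g.
800.88 g ≤ 1 kg (ocean vessel limit, Category TX) — within limit.
The segregation rule (Category CR with Category OX) does not apply to Category CR with Category TX.
Every hazard category is within its ocean vessel limit and no segregation rule is violated.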